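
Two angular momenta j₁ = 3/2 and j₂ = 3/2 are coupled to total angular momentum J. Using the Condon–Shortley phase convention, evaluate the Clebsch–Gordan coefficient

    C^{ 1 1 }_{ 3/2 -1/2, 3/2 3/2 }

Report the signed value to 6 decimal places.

triangle: 2!*1!*1!/5! = 2/120
(j±m)!: 1!*2!*3!*0!*2!*0! = 24
prefactor² = (2J+1)*Δ*N² = 6/5
  k=2: +1/(2!*0!*0!*1!*1!*0!) = 1/2
Σ = 1/2  ⇒  CG² = 6/5*1/2² = 3/10
CG = +√(3/10) = +0.547723

+0.547723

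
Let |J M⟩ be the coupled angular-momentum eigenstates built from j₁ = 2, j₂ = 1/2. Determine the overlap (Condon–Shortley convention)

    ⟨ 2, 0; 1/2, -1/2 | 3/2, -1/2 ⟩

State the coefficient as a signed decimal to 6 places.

j₁+j₂−J=1  J+j₁−j₂=3  J−j₁+j₂=0  j₁+j₂+J+1=5
(j₁±m₁, j₂±m₂, J±M) = (2,2,0,1,1,2)
P² = 8/5
sum k=0..0:
  [0] +1/2 = 1/2
S = 1/2
C² = P²·S² = 2/5 ; C = +0.632456

+√(2/5) ≈ +0.632456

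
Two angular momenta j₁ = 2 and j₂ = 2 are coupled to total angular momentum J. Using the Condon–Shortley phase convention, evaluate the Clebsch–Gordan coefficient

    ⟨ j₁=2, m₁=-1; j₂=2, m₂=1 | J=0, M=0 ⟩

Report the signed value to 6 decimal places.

j₁+j₂−J=4  J+j₁−j₂=0  J−j₁+j₂=0  j₁+j₂+J+1=5
(j₁±m₁, j₂±m₂, J±M) = (1,3,3,1,0,0)
P² = 36/5
sum k=3..3:
  [3] −1/6 = -1/6
S = -1/6
C² = P²·S² = 1/5 ; C = -0.447214

−√(1/5) ≈ -0.447214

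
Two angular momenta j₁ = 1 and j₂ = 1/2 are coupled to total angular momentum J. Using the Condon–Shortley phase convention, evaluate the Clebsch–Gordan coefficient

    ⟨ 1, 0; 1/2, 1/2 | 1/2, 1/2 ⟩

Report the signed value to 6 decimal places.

-0.577350

triangle: 1!×1!×0!/3! = 1/6
(j±m)!: 1!×1!×1!×0!×1!×0! = 1
prefactor² = (2J+1)×Δ×N² = 1/3
  k=1: −1/(1!×0!×0!×0!×1!×0!) = -1
Σ = -1  ⇒  CG² = 1/3×(-1)² = 1/3
CG = −√(1/3) = -0.577350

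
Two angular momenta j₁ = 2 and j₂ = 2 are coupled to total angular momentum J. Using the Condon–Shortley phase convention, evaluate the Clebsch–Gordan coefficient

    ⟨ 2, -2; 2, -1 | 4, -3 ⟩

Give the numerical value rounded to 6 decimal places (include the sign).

+0.707107  (= +√(1/2))

triangle: 0!·4!·4!/9! = 576/362880
(j±m)!: 0!·4!·1!·3!·1!·7! = 725760
prefactor² = (2J+1)·Δ·N² = 10368
  k=0: +1/(0!·0!·4!·1!·0!·3!) = 1/144
Σ = 1/144  ⇒  CG² = 10368·1/144² = 1/2
CG = +√(1/2) = +0.707107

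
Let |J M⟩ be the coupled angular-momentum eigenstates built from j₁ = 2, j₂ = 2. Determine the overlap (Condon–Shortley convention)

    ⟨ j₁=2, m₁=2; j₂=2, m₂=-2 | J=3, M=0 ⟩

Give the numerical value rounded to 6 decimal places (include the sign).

j₁+j₂−J=1  J+j₁−j₂=3  J−j₁+j₂=3  j₁+j₂+J+1=8
(j₁±m₁, j₂±m₂, J±M) = (4,0,0,4,3,3)
P² = 648/5
sum k=0..0:
  [0] +1/36 = 1/36
S = 1/36
C² = P²·S² = 1/10 ; C = +0.316228

+√(1/10) ≈ +0.316228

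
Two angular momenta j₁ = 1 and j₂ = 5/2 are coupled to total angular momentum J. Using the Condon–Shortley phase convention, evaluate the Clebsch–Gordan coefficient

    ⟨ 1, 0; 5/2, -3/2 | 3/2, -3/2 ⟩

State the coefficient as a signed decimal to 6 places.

-0.516398

√[4·2!0!3!/6! · 1!1!1!4!0!3!] = √(48/5)
  +(−1)^1/∏(1,1,0,0,0,3)! = -1/6  (running -1/6)
⟨..|..⟩ = √(48/5)·(-1/6) = -0.516398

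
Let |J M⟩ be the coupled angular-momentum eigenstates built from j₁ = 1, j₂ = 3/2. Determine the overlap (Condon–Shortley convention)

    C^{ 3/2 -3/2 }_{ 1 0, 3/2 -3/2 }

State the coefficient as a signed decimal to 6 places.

j₁+j₂−J=1  J+j₁−j₂=1  J−j₁+j₂=2  j₁+j₂+J+1=5
(j₁±m₁, j₂±m₂, J±M) = (1,1,0,3,0,3)
P² = 12/5
sum k=0..0:
  [0] +1/2 = 1/2
S = 1/2
C² = P²·S² = 3/5 ; C = +0.774597

+0.774597  (= +√(3/5))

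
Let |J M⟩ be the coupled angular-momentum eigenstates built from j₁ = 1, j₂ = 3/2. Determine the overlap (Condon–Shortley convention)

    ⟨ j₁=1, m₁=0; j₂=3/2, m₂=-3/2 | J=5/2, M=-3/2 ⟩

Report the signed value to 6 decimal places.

+0.632456  (= +√(2/5))

√[6·0!2!3!/6! · 1!1!0!3!1!4!] = √(72/5)
  +(−1)^0/∏(0,0,1,0,1,3)! = 1/6  (running 1/6)
⟨..|..⟩ = √(72/5)·(1/6) = +0.632456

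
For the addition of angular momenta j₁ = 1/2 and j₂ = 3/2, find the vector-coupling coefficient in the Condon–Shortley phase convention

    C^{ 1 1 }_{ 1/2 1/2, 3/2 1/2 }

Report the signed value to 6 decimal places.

j₁+j₂−J=1  J+j₁−j₂=0  J−j₁+j₂=2  j₁+j₂+J+1=4
(j₁±m₁, j₂±m₂, J±M) = (1,0,2,1,2,0)
P² = 1
sum k=0..0:
  [0] +1/2 = 1/2
S = 1/2
C² = P²·S² = 1/4 ; C = +0.500000

+0.500000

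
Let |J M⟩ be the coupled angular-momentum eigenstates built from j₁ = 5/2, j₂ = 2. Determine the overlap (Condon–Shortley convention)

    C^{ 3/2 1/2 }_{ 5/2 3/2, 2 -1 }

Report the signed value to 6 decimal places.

-0.138013

√[4·3!2!1!/7! · 4!1!1!3!2!1!] = √(96/35)
  +(−1)^0/∏(0,3,1,1,1,0)! = 1/6  (running 1/6)
  +(−1)^1/∏(1,2,0,0,2,1)! = -1/4  (running -1/12)
⟨..|..⟩ = √(96/35)·(-1/12) = -0.138013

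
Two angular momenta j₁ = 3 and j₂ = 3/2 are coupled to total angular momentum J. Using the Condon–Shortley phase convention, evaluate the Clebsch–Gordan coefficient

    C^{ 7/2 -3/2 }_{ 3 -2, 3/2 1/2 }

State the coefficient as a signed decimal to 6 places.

j₁+j₂−J=1  J+j₁−j₂=5  J−j₁+j₂=2  j₁+j₂+J+1=9
(j₁±m₁, j₂±m₂, J±M) = (1,5,2,1,2,5)
P² = 6400/21
sum k=0..1:
  [0] +1/240 = 1/240
  [1] −1/24 = -1/24
S = -3/80
C² = P²·S² = 3/7 ; C = -0.654654

−√(3/7) = -0.654654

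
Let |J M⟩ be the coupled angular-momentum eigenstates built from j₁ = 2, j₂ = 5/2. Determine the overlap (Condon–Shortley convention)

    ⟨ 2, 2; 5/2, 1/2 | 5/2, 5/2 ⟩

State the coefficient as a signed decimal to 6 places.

+√(3/14) ≈ +0.462910

triangle: 2!·2!·3!/8! = 24/40320
(j±m)!: 4!·0!·3!·2!·5!·0! = 34560
prefactor² = (2J+1)·Δ·N² = 864/7
  k=0: +1/(0!·2!·0!·3!·2!·0!) = 1/24
Σ = 1/24  ⇒  CG² = 864/7·1/24² = 3/14
CG = +√(3/14) = +0.462910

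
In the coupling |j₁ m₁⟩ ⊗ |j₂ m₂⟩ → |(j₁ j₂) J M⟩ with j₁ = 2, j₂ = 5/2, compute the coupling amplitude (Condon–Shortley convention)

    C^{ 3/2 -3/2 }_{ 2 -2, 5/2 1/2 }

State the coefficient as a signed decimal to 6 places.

-0.338062  (= −√(4/35))

√[4·3!1!2!/7! · 0!4!3!2!0!3!] = √(576/35)
  +(−1)^3/∏(3,0,1,0,0,2)! = -1/12  (running -1/12)
⟨..|..⟩ = √(576/35)·(-1/12) = -0.338062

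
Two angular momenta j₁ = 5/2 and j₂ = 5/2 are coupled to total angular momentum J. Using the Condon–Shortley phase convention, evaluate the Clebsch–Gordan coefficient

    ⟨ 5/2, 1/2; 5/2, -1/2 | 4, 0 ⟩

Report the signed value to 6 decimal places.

+0.377964  (= +√(1/7))

triangle: 1!·4!·4!/10! = 576/3628800
(j±m)!: 3!·2!·2!·3!·4!·4! = 82944
prefactor² = (2J+1)·Δ·N² = 20736/175
  k=0: +1/(0!·1!·2!·2!·2!·2!) = 1/16
  k=1: −1/(1!·0!·1!·1!·3!·3!) = -1/36
Σ = 5/144  ⇒  CG² = 20736/175·5/144² = 1/7
CG = +√(1/7) = +0.377964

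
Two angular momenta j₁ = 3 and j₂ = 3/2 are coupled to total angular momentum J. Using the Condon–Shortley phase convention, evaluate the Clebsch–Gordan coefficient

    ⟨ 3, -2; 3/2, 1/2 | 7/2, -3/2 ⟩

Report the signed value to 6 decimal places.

j₁+j₂−J=1  J+j₁−j₂=5  J−j₁+j₂=2  j₁+j₂+J+1=9
(j₁±m₁, j₂±m₂, J±M) = (1,5,2,1,2,5)
P² = 6400/21
sum k=0..1:
  [0] +1/240 = 1/240
  [1] −1/24 = -1/24
S = -3/80
C² = P²·S² = 3/7 ; C = -0.654654

-0.654654  (= −√(3/7))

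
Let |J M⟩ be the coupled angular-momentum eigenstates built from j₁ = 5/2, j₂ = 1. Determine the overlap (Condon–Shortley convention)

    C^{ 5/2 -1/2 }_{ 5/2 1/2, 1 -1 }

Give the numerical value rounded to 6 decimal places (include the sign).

j₁+j₂−J=1  J+j₁−j₂=4  J−j₁+j₂=1  j₁+j₂+J+1=7
(j₁±m₁, j₂±m₂, J±M) = (3,2,0,2,2,3)
P² = 288/35
sum k=0..0:
  [0] +1/4 = 1/4
S = 1/4
C² = P²·S² = 18/35 ; C = +0.717137

+√(18/35) ≈ +0.717137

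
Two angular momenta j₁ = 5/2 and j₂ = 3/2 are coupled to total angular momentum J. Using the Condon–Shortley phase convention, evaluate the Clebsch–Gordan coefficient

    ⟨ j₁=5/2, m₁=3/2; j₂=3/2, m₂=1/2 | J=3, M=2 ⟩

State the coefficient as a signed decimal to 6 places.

+0.288675

√[7·1!4!2!/8! · 4!1!2!1!5!1!] = √(48)
  +(−1)^0/∏(0,1,1,2,3,0)! = 1/12  (running 1/12)
  +(−1)^1/∏(1,0,0,1,4,1)! = -1/24  (running 1/24)
⟨..|..⟩ = √(48)·(1/24) = +0.288675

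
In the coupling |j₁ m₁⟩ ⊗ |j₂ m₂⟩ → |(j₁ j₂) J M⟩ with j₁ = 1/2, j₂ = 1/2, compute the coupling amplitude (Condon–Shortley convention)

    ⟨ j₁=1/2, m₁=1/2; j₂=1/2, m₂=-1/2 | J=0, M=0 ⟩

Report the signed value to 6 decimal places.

√[1·1!0!0!/2! · 1!0!0!1!0!0!] = √(1/2)
  +(−1)^0/∏(0,1,0,0,0,0)! = 1  (running 1)
⟨..|..⟩ = √(1/2)·(1) = +0.707107

+0.707107  (= +√(1/2))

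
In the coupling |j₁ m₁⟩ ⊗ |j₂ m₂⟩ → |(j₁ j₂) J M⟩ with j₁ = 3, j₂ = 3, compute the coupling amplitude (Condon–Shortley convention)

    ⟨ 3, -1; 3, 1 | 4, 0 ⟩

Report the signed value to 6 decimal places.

j₁+j₂−J=2  J+j₁−j₂=4  J−j₁+j₂=4  j₁+j₂+J+1=11
(j₁±m₁, j₂±m₂, J±M) = (2,4,4,2,4,4)
P² = 663552/1925
sum k=0..2:
  [0] +1/1152 = 1/1152
  [1] −1/36 = -1/36
  [2] +1/32 = 1/32
S = 5/1152
C² = P²·S² = 1/154 ; C = +0.080582

+0.080582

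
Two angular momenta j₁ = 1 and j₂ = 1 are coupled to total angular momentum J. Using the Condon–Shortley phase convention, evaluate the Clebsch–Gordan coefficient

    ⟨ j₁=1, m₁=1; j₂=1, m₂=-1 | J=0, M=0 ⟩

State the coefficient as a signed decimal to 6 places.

+√(1/3) = +0.577350

triangle: 2!×0!×0!/3! = 2/6
(j±m)!: 2!×0!×0!×2!×0!×0! = 4
prefactor² = (2J+1)×Δ×N² = 4/3
  k=0: +1/(0!×2!×0!×0!×0!×0!) = 1/2
Σ = 1/2  ⇒  CG² = 4/3×1/2² = 1/3
CG = +√(1/3) = +0.577350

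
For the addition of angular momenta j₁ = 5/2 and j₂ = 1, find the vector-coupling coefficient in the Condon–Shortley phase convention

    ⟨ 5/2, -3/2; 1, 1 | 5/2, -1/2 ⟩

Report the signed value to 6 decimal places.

triangle: 1!×4!×1!/7! = 24/5040
(j±m)!: 1!×4!×2!×0!×2!×3! = 576
prefactor² = (2J+1)×Δ×N² = 576/35
  k=1: −1/(1!×0!×3!×1!×1!×0!) = -1/6
Σ = -1/6  ⇒  CG² = 576/35×(-1/6)² = 16/35
CG = −√(16/35) = -0.676123

-0.676123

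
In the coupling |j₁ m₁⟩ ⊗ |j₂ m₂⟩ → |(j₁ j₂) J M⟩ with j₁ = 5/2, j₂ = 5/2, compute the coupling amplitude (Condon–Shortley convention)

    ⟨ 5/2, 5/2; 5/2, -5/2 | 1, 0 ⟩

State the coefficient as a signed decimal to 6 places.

triangle: 4!×1!×1!/7! = 24/5040
(j±m)!: 5!×0!×0!×5!×1!×1! = 14400
prefactor² = (2J+1)×Δ×N² = 1440/7
  k=0: +1/(0!×4!×0!×0!×1!×1!) = 1/24
Σ = 1/24  ⇒  CG² = 1440/7×1/24² = 5/14
CG = +√(5/14) = +0.597614

+√(5/14) = +0.597614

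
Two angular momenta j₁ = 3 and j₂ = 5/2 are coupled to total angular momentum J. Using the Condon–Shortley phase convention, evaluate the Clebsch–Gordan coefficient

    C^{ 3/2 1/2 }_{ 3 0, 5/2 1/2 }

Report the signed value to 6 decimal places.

+√(4/35) ≈ +0.338062

j₁+j₂−J=4  J+j₁−j₂=2  J−j₁+j₂=1  j₁+j₂+J+1=8
(j₁±m₁, j₂±m₂, J±M) = (3,3,3,2,2,1)
P² = 144/35
sum k=2..3:
  [2] +1/4 = 1/4
  [3] −1/12 = -1/12
S = 1/6
C² = P²·S² = 4/35 ; C = +0.338062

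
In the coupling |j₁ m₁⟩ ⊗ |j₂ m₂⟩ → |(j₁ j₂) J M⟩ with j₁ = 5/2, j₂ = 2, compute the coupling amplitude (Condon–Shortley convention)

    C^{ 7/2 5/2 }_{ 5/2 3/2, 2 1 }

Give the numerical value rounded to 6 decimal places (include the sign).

+0.125988

triangle: 1!×4!×3!/9! = 144/362880
(j±m)!: 4!×1!×3!×1!×6!×1! = 103680
prefactor² = (2J+1)×Δ×N² = 2304/7
  k=0: +1/(0!×1!×1!×3!×3!×0!) = 1/36
  k=1: −1/(1!×0!×0!×2!×4!×1!) = -1/48
Σ = 1/144  ⇒  CG² = 2304/7×1/144² = 1/63
CG = +√(1/63) = +0.125988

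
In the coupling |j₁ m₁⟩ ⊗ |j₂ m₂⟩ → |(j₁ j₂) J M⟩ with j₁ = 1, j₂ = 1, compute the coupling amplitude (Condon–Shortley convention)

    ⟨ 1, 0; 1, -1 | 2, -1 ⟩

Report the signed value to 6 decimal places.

+0.707107  (= +√(1/2))

√[5·0!2!2!/5! · 1!1!0!2!1!3!] = √(2)
  +(−1)^0/∏(0,0,1,0,1,2)! = 1/2  (running 1/2)
⟨..|..⟩ = √(2)·(1/2) = +0.707107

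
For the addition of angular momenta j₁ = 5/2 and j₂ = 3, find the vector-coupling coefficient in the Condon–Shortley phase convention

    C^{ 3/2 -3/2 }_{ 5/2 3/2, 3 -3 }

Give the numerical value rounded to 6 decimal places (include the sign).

j₁+j₂−J=4  J+j₁−j₂=1  J−j₁+j₂=2  j₁+j₂+J+1=8
(j₁±m₁, j₂±m₂, J±M) = (4,1,0,6,0,3)
P² = 3456/7
sum k=0..0:
  [0] +1/48 = 1/48
S = 1/48
C² = P²·S² = 3/14 ; C = +0.462910

+√(3/14) = +0.462910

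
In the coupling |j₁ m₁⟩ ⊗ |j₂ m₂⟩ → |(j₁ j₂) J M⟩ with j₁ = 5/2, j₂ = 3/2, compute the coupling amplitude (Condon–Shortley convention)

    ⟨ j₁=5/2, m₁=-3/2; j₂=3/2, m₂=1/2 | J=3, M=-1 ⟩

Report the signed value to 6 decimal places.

-0.639010  (= −√(49/120))

√[7·1!4!2!/8! · 1!4!2!1!2!4!] = √(96/5)
  +(−1)^0/∏(0,1,4,2,0,0)! = 1/48  (running 1/48)
  +(−1)^1/∏(1,0,3,1,1,1)! = -1/6  (running -7/48)
⟨..|..⟩ = √(96/5)·(-7/48) = -0.639010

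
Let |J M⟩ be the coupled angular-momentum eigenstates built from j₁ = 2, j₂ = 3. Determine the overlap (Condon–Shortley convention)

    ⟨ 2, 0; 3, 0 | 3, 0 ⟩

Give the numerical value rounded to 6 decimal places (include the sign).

triangle: 2!×2!×4!/9! = 96/362880
(j±m)!: 2!×2!×3!×3!×3!×3! = 5184
prefactor² = (2J+1)×Δ×N² = 48/5
  k=0: +1/(0!×2!×2!×3!×0!×1!) = 1/24
  k=1: −1/(1!×1!×1!×2!×1!×2!) = -1/4
  k=2: +1/(2!×0!×0!×1!×2!×3!) = 1/24
Σ = -1/6  ⇒  CG² = 48/5×(-1/6)² = 4/15
CG = −√(4/15) = -0.516398

-0.516398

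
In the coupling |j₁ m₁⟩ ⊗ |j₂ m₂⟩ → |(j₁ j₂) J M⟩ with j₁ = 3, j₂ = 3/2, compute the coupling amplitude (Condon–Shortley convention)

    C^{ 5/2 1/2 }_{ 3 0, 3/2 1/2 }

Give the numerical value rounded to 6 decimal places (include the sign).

j₁+j₂−J=2  J+j₁−j₂=4  J−j₁+j₂=1  j₁+j₂+J+1=8
(j₁±m₁, j₂±m₂, J±M) = (3,3,2,1,3,2)
P² = 216/35
sum k=1..2:
  [1] −1/4 = -1/4
  [2] +1/12 = 1/12
S = -1/6
C² = P²·S² = 6/35 ; C = -0.414039

-0.414039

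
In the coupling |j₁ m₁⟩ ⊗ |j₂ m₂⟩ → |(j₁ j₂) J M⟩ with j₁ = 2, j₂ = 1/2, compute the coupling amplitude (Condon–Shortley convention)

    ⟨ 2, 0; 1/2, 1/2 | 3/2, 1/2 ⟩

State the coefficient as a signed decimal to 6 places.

√[4·1!3!0!/5! · 2!2!1!0!2!1!] = √(8/5)
  +(−1)^1/∏(1,0,1,0,2,0)! = -1/2  (running -1/2)
⟨..|..⟩ = √(8/5)·(-1/2) = -0.632456

−√(2/5) ≈ -0.632456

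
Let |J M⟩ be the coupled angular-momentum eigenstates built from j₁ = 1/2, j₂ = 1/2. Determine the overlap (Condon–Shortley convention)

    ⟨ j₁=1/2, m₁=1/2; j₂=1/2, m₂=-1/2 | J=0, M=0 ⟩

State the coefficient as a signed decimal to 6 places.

+√(1/2) ≈ +0.707107

triangle: 1!·0!·0!/2! = 1/2
(j±m)!: 1!·0!·0!·1!·0!·0! = 1
prefactor² = (2J+1)·Δ·N² = 1/2
  k=0: +1/(0!·1!·0!·0!·0!·0!) = 1
Σ = 1  ⇒  CG² = 1/2·1² = 1/2
CG = +√(1/2) = +0.707107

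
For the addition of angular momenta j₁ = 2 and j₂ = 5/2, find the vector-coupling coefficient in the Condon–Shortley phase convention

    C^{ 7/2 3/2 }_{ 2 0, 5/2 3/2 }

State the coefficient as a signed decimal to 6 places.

j₁+j₂−J=1  J+j₁−j₂=3  J−j₁+j₂=4  j₁+j₂+J+1=9
(j₁±m₁, j₂±m₂, J±M) = (2,2,4,1,5,2)
P² = 512/7
sum k=0..1:
  [0] +1/48 = 1/48
  [1] −1/12 = -1/12
S = -1/16
C² = P²·S² = 2/7 ; C = -0.534522

-0.534522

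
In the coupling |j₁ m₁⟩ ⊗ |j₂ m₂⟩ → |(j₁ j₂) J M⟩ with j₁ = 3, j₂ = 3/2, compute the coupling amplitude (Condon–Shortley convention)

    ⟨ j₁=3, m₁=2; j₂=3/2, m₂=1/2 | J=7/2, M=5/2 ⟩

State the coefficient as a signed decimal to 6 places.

triangle: 1!×5!×2!/9! = 240/362880
(j±m)!: 5!×1!×2!×1!×6!×1! = 172800
prefactor² = (2J+1)×Δ×N² = 6400/7
  k=0: +1/(0!×1!×1!×2!×4!×0!) = 1/48
  k=1: −1/(1!×0!×0!×1!×5!×1!) = -1/120
Σ = 1/80  ⇒  CG² = 6400/7×1/80² = 1/7
CG = +√(1/7) = +0.377964

+√(1/7) ≈ +0.377964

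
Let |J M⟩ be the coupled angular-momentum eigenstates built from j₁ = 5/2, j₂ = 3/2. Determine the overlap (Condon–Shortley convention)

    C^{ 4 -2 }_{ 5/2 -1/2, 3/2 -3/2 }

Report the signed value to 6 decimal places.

+0.597614

j₁+j₂−J=0  J+j₁−j₂=5  J−j₁+j₂=3  j₁+j₂+J+1=9
(j₁±m₁, j₂±m₂, J±M) = (2,3,0,3,2,6)
P² = 12960/7
sum k=0..0:
  [0] +1/72 = 1/72
S = 1/72
C² = P²·S² = 5/14 ; C = +0.597614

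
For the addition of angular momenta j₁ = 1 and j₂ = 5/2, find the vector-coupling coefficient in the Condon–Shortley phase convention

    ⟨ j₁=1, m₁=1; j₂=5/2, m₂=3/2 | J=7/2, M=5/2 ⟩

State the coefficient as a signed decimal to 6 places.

+0.845154

triangle: 0!*2!*5!/8! = 240/40320
(j±m)!: 2!*0!*4!*1!*6!*1! = 34560
prefactor² = (2J+1)*Δ*N² = 11520/7
  k=0: +1/(0!*0!*0!*4!*2!*1!) = 1/48
Σ = 1/48  ⇒  CG² = 11520/7*1/48² = 5/7
CG = +√(5/7) = +0.845154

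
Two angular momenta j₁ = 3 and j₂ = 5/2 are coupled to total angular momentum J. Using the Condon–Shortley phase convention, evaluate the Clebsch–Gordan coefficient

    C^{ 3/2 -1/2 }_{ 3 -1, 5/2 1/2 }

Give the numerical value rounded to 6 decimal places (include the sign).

−√(1/105) ≈ -0.097590

j₁+j₂−J=4  J+j₁−j₂=2  J−j₁+j₂=1  j₁+j₂+J+1=8
(j₁±m₁, j₂±m₂, J±M) = (2,4,3,2,1,2)
P² = 192/35
sum k=2..3:
  [2] +1/8 = 1/8
  [3] −1/6 = -1/6
S = -1/24
C² = P²·S² = 1/105 ; C = -0.097590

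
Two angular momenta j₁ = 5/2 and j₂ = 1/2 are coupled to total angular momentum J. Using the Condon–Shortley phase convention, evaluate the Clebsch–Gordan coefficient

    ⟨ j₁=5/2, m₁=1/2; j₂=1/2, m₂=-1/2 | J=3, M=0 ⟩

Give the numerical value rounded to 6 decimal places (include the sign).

triangle: 0!*5!*1!/7! = 120/5040
(j±m)!: 3!*2!*0!*1!*3!*3! = 432
prefactor² = (2J+1)*Δ*N² = 72
  k=0: +1/(0!*0!*2!*0!*3!*1!) = 1/12
Σ = 1/12  ⇒  CG² = 72*1/12² = 1/2
CG = +√(1/2) = +0.707107

+0.707107  (= +√(1/2))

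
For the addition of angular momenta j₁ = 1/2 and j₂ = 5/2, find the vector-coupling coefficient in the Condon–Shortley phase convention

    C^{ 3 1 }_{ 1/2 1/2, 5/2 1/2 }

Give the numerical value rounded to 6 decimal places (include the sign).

+0.816497

√[7·0!1!5!/7! · 1!0!3!2!4!2!] = √(96)
  +(−1)^0/∏(0,0,0,3,1,2)! = 1/12  (running 1/12)
⟨..|..⟩ = √(96)·(1/12) = +0.816497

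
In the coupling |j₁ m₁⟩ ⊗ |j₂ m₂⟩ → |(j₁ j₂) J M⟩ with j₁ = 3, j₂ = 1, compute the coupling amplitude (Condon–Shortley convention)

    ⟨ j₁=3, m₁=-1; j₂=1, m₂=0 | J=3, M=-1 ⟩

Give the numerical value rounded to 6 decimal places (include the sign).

−√(1/12) ≈ -0.288675

triangle: 1!*5!*1!/8! = 120/40320
(j±m)!: 2!*4!*1!*1!*2!*4! = 2304
prefactor² = (2J+1)*Δ*N² = 48
  k=0: +1/(0!*1!*4!*1!*1!*0!) = 1/24
  k=1: −1/(1!*0!*3!*0!*2!*1!) = -1/12
Σ = -1/24  ⇒  CG² = 48*(-1/24)² = 1/12
CG = −√(1/12) = -0.288675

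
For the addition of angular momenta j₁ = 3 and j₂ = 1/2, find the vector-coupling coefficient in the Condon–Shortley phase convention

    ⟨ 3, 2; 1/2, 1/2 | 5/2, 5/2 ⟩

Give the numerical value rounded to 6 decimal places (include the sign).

j₁+j₂−J=1  J+j₁−j₂=5  J−j₁+j₂=0  j₁+j₂+J+1=7
(j₁±m₁, j₂±m₂, J±M) = (5,1,1,0,5,0)
P² = 14400/7
sum k=1..1:
  [1] −1/120 = -1/120
S = -1/120
C² = P²·S² = 1/7 ; C = -0.377964

−√(1/7) ≈ -0.377964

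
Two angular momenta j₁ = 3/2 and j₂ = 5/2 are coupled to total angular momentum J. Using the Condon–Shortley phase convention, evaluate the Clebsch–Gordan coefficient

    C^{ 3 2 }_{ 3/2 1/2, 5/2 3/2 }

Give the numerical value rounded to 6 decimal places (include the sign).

-0.288675

triangle: 1!×2!×4!/8! = 48/40320
(j±m)!: 2!×1!×4!×1!×5!×1! = 5760
prefactor² = (2J+1)×Δ×N² = 48
  k=0: +1/(0!×1!×1!×4!×1!×0!) = 1/24
  k=1: −1/(1!×0!×0!×3!×2!×1!) = -1/12
Σ = -1/24  ⇒  CG² = 48×(-1/24)² = 1/12
CG = −√(1/12) = -0.288675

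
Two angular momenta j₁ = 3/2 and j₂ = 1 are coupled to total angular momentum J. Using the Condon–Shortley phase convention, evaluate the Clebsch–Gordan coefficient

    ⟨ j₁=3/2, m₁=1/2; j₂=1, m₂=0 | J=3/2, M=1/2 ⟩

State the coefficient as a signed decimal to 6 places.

triangle: 1!×2!×1!/5! = 2/120
(j±m)!: 2!×1!×1!×1!×2!×1! = 4
prefactor² = (2J+1)×Δ×N² = 4/15
  k=0: +1/(0!×1!×1!×1!×1!×0!) = 1
  k=1: −1/(1!×0!×0!×0!×2!×1!) = -1/2
Σ = 1/2  ⇒  CG² = 4/15×1/2² = 1/15
CG = +√(1/15) = +0.258199

+√(1/15) ≈ +0.258199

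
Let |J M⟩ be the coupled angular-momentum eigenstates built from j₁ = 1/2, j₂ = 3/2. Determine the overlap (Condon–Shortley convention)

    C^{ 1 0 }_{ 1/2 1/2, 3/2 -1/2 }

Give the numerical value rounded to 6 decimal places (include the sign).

+√(1/2) ≈ +0.707107

√[3·1!0!2!/4! · 1!0!1!2!1!1!] = √(1/2)
  +(−1)^0/∏(0,1,0,1,0,1)! = 1  (running 1)
⟨..|..⟩ = √(1/2)·(1) = +0.707107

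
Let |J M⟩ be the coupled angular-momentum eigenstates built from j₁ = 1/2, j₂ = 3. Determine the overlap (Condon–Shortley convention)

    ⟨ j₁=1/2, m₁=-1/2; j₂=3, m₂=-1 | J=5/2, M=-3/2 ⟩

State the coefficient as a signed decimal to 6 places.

-0.534522

triangle: 1!·0!·5!/7! = 120/5040
(j±m)!: 0!·1!·2!·4!·1!·4! = 1152
prefactor² = (2J+1)·Δ·N² = 1152/7
  k=1: −1/(1!·0!·0!·1!·0!·4!) = -1/24
Σ = -1/24  ⇒  CG² = 1152/7·(-1/24)² = 2/7
CG = −√(2/7) = -0.534522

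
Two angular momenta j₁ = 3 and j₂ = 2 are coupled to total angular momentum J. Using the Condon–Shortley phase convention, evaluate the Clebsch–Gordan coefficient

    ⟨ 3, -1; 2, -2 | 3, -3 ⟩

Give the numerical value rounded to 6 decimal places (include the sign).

+0.408248  (= +√(1/6))

j₁+j₂−J=2  J+j₁−j₂=4  J−j₁+j₂=2  j₁+j₂+J+1=9
(j₁±m₁, j₂±m₂, J±M) = (2,4,0,4,0,6)
P² = 1536
sum k=0..0:
  [0] +1/96 = 1/96
S = 1/96
C² = P²·S² = 1/6 ; C = +0.408248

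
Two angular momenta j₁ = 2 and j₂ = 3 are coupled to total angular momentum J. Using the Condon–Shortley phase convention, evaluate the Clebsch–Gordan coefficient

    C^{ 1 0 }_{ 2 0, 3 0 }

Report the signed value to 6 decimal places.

√[3·4!0!2!/7! · 2!2!3!3!1!1!] = √(144/35)
  +(−1)^2/∏(2,2,0,1,0,1)! = 1/4  (running 1/4)
⟨..|..⟩ = √(144/35)·(1/4) = +0.507093

+0.507093  (= +√(9/35))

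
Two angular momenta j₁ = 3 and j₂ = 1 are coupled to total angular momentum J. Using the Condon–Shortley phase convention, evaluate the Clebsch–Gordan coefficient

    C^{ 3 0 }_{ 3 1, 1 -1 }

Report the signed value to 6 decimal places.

+√(1/2) ≈ +0.707107

j₁+j₂−J=1  J+j₁−j₂=5  J−j₁+j₂=1  j₁+j₂+J+1=8
(j₁±m₁, j₂±m₂, J±M) = (4,2,0,2,3,3)
P² = 72
sum k=0..0:
  [0] +1/12 = 1/12
S = 1/12
C² = P²·S² = 1/2 ; C = +0.707107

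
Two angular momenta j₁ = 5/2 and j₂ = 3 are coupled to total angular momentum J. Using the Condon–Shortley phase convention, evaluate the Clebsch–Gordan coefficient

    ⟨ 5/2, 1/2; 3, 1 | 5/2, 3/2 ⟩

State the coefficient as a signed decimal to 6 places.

j₁+j₂−J=3  J+j₁−j₂=2  J−j₁+j₂=3  j₁+j₂+J+1=9
(j₁±m₁, j₂±m₂, J±M) = (3,2,4,2,4,1)
P² = 576/35
sum k=1..2:
  [1] −1/12 = -1/12
  [2] +1/8 = 1/8
S = 1/24
C² = P²·S² = 1/35 ; C = +0.169031

+√(1/35) = +0.169031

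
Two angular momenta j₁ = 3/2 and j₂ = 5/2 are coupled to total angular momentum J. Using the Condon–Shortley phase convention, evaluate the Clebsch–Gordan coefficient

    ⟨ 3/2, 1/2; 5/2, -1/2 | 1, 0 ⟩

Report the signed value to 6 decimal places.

√[3·3!0!2!/6! · 2!1!2!3!1!1!] = √(6/5)
  +(−1)^1/∏(1,2,0,1,0,1)! = -1/2  (running -1/2)
⟨..|..⟩ = √(6/5)·(-1/2) = -0.547723

−√(3/10) ≈ -0.547723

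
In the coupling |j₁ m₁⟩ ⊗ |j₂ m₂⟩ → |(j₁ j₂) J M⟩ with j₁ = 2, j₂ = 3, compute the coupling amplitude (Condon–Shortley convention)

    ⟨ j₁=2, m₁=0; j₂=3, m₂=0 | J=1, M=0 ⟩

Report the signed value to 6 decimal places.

j₁+j₂−J=4  J+j₁−j₂=0  J−j₁+j₂=2  j₁+j₂+J+1=7
(j₁±m₁, j₂±m₂, J±M) = (2,2,3,3,1,1)
P² = 144/35
sum k=2..2:
  [2] +1/4 = 1/4
S = 1/4
C² = P²·S² = 9/35 ; C = +0.507093

+√(9/35) ≈ +0.507093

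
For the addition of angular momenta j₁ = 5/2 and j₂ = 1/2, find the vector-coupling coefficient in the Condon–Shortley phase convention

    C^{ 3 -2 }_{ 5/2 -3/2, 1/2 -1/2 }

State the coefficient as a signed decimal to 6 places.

+√(5/6) ≈ +0.912871

√[7·0!5!1!/7! · 1!4!0!1!1!5!] = √(480)
  +(−1)^0/∏(0,0,4,0,1,1)! = 1/24  (running 1/24)
⟨..|..⟩ = √(480)·(1/24) = +0.912871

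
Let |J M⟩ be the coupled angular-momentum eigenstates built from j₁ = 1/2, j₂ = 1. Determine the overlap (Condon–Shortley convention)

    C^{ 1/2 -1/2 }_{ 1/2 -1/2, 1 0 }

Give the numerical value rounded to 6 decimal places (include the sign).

triangle: 1!×0!×1!/3! = 1/6
(j±m)!: 0!×1!×1!×1!×0!×1! = 1
prefactor² = (2J+1)×Δ×N² = 1/3
  k=1: −1/(1!×0!×0!×0!×0!×1!) = -1
Σ = -1  ⇒  CG² = 1/3×(-1)² = 1/3
CG = −√(1/3) = -0.577350

−√(1/3) = -0.577350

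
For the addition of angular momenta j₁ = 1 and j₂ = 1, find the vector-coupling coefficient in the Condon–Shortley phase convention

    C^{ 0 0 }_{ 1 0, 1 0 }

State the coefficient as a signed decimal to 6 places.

√[1·2!0!0!/3! · 1!1!1!1!0!0!] = √(1/3)
  +(−1)^1/∏(1,1,0,0,0,0)! = -1  (running -1)
⟨..|..⟩ = √(1/3)·(-1) = -0.577350

−√(1/3) = -0.577350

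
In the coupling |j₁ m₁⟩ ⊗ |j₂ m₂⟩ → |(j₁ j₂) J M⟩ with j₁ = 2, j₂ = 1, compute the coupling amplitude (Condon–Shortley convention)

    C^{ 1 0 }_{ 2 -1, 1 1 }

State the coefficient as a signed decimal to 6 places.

+0.547723  (= +√(3/10))

√[3·2!2!0!/5! · 1!3!2!0!1!1!] = √(6/5)
  +(−1)^2/∏(2,0,1,0,1,0)! = 1/2  (running 1/2)
⟨..|..⟩ = √(6/5)·(1/2) = +0.547723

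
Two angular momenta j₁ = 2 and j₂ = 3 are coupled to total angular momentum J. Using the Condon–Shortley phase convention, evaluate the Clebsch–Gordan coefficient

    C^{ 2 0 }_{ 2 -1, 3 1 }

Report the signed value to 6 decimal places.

√[5·3!1!3!/8! · 1!3!4!2!2!2!] = √(36/7)
  +(−1)^2/∏(2,1,1,2,0,1)! = 1/4  (running 1/4)
  +(−1)^3/∏(3,0,0,1,1,2)! = -1/12  (running 1/6)
⟨..|..⟩ = √(36/7)·(1/6) = +0.377964

+0.377964  (= +√(1/7))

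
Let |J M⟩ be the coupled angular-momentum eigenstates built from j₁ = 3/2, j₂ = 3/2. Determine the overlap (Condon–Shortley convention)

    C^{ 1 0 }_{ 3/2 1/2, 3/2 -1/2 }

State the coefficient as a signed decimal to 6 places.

√[3·2!1!1!/5! · 2!1!1!2!1!1!] = √(1/5)
  +(−1)^0/∏(0,2,1,1,0,0)! = 1/2  (running 1/2)
  +(−1)^1/∏(1,1,0,0,1,1)! = -1  (running -1/2)
⟨..|..⟩ = √(1/5)·(-1/2) = -0.223607

−√(1/20) ≈ -0.223607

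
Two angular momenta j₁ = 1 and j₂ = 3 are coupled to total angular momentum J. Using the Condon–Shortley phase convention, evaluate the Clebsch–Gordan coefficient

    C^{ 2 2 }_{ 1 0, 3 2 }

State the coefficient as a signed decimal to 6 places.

-0.487950  (= −√(5/21))

√[5·2!0!4!/7! · 1!1!5!1!4!0!] = √(960/7)
  +(−1)^1/∏(1,1,0,4,0,0)! = -1/24  (running -1/24)
⟨..|..⟩ = √(960/7)·(-1/24) = -0.487950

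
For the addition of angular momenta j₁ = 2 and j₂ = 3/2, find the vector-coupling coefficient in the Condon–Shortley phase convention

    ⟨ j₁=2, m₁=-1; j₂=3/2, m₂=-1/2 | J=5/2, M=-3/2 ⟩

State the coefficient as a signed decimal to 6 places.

√[6·1!3!2!/7! · 1!3!1!2!1!4!] = √(144/35)
  +(−1)^0/∏(0,1,3,1,0,1)! = 1/6  (running 1/6)
  +(−1)^1/∏(1,0,2,0,1,2)! = -1/4  (running -1/12)
⟨..|..⟩ = √(144/35)·(-1/12) = -0.169031

−√(1/35) = -0.169031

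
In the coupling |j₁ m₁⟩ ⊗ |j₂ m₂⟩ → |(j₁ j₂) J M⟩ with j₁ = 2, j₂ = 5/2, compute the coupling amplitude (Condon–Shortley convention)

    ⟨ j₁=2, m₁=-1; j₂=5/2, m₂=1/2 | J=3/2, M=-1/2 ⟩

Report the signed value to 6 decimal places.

triangle: 3!·1!·2!/7! = 12/5040
(j±m)!: 1!·3!·3!·2!·1!·2! = 144
prefactor² = (2J+1)·Δ·N² = 48/35
  k=2: +1/(2!·1!·1!·1!·0!·1!) = 1/2
  k=3: −1/(3!·0!·0!·0!·1!·2!) = -1/12
Σ = 5/12  ⇒  CG² = 48/35·5/12² = 5/21
CG = +√(5/21) = +0.487950

+0.487950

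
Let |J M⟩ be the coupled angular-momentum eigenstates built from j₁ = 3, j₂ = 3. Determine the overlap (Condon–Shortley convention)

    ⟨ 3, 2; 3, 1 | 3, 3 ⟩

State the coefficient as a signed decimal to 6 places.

√[7·3!3!3!/10! · 5!1!4!2!6!0!] = √(1728)
  +(−1)^1/∏(1,2,0,3,3,0)! = -1/72  (running -1/72)
⟨..|..⟩ = √(1728)·(-1/72) = -0.577350

-0.577350  (= −√(1/3))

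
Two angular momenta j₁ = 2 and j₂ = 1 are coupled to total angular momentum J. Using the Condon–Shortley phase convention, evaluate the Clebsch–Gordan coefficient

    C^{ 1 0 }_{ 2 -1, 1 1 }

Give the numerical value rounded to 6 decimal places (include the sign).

+0.547723  (= +√(3/10))

triangle: 2!*2!*0!/5! = 4/120
(j±m)!: 1!*3!*2!*0!*1!*1! = 12
prefactor² = (2J+1)*Δ*N² = 6/5
  k=2: +1/(2!*0!*1!*0!*1!*0!) = 1/2
Σ = 1/2  ⇒  CG² = 6/5*1/2² = 3/10
CG = +√(3/10) = +0.547723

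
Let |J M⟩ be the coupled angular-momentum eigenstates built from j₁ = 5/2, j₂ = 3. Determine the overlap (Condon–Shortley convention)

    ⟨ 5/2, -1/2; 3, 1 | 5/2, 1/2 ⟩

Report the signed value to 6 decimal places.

+0.478091

√[6·3!2!3!/9! · 2!3!4!2!3!2!] = √(288/35)
  +(−1)^1/∏(1,2,2,3,0,0)! = -1/24  (running -1/24)
  +(−1)^2/∏(2,1,1,2,1,1)! = 1/4  (running 5/24)
  +(−1)^3/∏(3,0,0,1,2,2)! = -1/24  (running 1/6)
⟨..|..⟩ = √(288/35)·(1/6) = +0.478091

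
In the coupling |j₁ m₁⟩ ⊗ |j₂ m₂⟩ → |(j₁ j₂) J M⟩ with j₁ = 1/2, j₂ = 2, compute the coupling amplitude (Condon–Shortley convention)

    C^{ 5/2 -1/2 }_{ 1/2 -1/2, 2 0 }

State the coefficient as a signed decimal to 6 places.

+√(3/5) = +0.774597

j₁+j₂−J=0  J+j₁−j₂=1  J−j₁+j₂=4  j₁+j₂+J+1=6
(j₁±m₁, j₂±m₂, J±M) = (0,1,2,2,2,3)
P² = 48/5
sum k=0..0:
  [0] +1/4 = 1/4
S = 1/4
C² = P²·S² = 3/5 ; C = +0.774597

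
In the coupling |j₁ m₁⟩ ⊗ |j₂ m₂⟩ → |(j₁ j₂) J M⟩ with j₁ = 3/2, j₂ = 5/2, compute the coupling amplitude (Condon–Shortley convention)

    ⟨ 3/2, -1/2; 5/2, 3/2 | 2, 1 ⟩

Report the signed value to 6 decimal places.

+0.154303  (= +√(1/42))

triangle: 2!·1!·3!/7! = 12/5040
(j±m)!: 1!·2!·4!·1!·3!·1! = 288
prefactor² = (2J+1)·Δ·N² = 24/7
  k=1: −1/(1!·1!·1!·3!·0!·0!) = -1/6
  k=2: +1/(2!·0!·0!·2!·1!·1!) = 1/4
Σ = 1/12  ⇒  CG² = 24/7·1/12² = 1/42
CG = +√(1/42) = +0.154303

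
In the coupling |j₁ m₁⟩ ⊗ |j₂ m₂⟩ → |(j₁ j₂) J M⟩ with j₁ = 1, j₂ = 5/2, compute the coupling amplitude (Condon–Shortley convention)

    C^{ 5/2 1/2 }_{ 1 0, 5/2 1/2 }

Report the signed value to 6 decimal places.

−√(1/35) = -0.169031

j₁+j₂−J=1  J+j₁−j₂=1  J−j₁+j₂=4  j₁+j₂+J+1=7
(j₁±m₁, j₂±m₂, J±M) = (1,1,3,2,3,2)
P² = 144/35
sum k=0..1:
  [0] +1/6 = 1/6
  [1] −1/4 = -1/4
S = -1/12
C² = P²·S² = 1/35 ; C = -0.169031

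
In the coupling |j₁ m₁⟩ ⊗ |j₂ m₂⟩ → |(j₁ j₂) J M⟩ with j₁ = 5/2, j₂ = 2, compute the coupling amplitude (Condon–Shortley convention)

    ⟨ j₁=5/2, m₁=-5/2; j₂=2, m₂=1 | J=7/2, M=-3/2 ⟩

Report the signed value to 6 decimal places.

−√(5/21) = -0.487950

√[8·1!4!3!/9! · 0!5!3!1!2!5!] = √(3840/7)
  +(−1)^1/∏(1,0,4,2,0,1)! = -1/48  (running -1/48)
⟨..|..⟩ = √(3840/7)·(-1/48) = -0.487950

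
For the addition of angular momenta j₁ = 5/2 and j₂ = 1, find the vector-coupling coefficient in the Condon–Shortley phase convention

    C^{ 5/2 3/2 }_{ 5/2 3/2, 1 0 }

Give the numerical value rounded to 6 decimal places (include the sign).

+0.507093

j₁+j₂−J=1  J+j₁−j₂=4  J−j₁+j₂=1  j₁+j₂+J+1=7
(j₁±m₁, j₂±m₂, J±M) = (4,1,1,1,4,1)
P² = 576/35
sum k=0..1:
  [0] +1/6 = 1/6
  [1] −1/24 = -1/24
S = 1/8
C² = P²·S² = 9/35 ; C = +0.507093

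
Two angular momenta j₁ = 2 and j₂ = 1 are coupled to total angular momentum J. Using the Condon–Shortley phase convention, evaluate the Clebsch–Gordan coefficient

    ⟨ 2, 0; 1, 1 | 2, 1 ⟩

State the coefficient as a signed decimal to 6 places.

j₁+j₂−J=1  J+j₁−j₂=3  J−j₁+j₂=1  j₁+j₂+J+1=6
(j₁±m₁, j₂±m₂, J±M) = (2,2,2,0,3,1)
P² = 2
sum k=1..1:
  [1] −1/2 = -1/2
S = -1/2
C² = P²·S² = 1/2 ; C = -0.707107

−√(1/2) ≈ -0.707107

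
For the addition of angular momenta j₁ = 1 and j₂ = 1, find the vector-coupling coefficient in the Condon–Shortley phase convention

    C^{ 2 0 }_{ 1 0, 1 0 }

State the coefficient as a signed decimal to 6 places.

triangle: 0!×2!×2!/5! = 4/120
(j±m)!: 1!×1!×1!×1!×2!×2! = 4
prefactor² = (2J+1)×Δ×N² = 2/3
  k=0: +1/(0!×0!×1!×1!×1!×1!) = 1
Σ = 1  ⇒  CG² = 2/3×1² = 2/3
CG = +√(2/3) = +0.816497

+√(2/3) ≈ +0.816497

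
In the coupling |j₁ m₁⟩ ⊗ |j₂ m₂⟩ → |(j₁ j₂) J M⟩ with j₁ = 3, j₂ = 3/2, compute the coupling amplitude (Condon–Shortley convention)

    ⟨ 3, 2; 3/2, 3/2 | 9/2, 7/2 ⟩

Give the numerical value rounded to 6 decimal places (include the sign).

√[10·0!6!3!/10! · 5!1!3!0!8!1!] = √(345600)
  +(−1)^0/∏(0,0,1,3,5,0)! = 1/720  (running 1/720)
⟨..|..⟩ = √(345600)·(1/720) = +0.816497

+0.816497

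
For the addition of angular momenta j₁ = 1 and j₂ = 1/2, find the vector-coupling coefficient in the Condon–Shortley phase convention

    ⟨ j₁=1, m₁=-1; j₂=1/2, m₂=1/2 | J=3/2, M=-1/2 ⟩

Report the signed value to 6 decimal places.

+√(1/3) = +0.577350

triangle: 0!*2!*1!/4! = 2/24
(j±m)!: 0!*2!*1!*0!*1!*2! = 4
prefactor² = (2J+1)*Δ*N² = 4/3
  k=0: +1/(0!*0!*2!*1!*0!*0!) = 1/2
Σ = 1/2  ⇒  CG² = 4/3*1/2² = 1/3
CG = +√(1/3) = +0.577350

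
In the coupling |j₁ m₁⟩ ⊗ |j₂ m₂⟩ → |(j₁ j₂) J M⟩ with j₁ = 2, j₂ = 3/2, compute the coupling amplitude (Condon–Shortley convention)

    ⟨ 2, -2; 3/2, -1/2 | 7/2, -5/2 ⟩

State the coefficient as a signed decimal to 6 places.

√[8·0!4!3!/8! · 0!4!1!2!1!6!] = √(6912/7)
  +(−1)^0/∏(0,0,4,1,0,2)! = 1/48  (running 1/48)
⟨..|..⟩ = √(6912/7)·(1/48) = +0.654654

+0.654654  (= +√(3/7))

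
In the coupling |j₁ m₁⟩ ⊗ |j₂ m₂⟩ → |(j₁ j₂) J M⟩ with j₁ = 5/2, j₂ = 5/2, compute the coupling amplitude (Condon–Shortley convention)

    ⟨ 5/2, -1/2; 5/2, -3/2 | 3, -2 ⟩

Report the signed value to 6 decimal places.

√[7·2!3!3!/9! · 2!3!1!4!1!5!] = √(48)
  +(−1)^0/∏(0,2,3,1,0,2)! = 1/24  (running 1/24)
  +(−1)^1/∏(1,1,2,0,1,3)! = -1/12  (running -1/24)
⟨..|..⟩ = √(48)·(-1/24) = -0.288675

-0.288675  (= −√(1/12))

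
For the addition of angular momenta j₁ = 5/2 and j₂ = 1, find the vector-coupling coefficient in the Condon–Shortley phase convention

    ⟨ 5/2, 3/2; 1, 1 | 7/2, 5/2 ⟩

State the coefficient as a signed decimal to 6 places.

+√(5/7) = +0.845154

√[8·0!5!2!/8! · 4!1!2!0!6!1!] = √(11520/7)
  +(−1)^0/∏(0,0,1,2,4,0)! = 1/48  (running 1/48)
⟨..|..⟩ = √(11520/7)·(1/48) = +0.845154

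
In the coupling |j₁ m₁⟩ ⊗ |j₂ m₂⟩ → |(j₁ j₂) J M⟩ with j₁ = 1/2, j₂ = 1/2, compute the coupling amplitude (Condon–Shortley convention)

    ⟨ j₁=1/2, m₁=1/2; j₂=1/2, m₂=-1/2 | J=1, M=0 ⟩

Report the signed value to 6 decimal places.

+0.707107  (= +√(1/2))

triangle: 0!×1!×1!/3! = 1/6
(j±m)!: 1!×0!×0!×1!×1!×1! = 1
prefactor² = (2J+1)×Δ×N² = 1/2
  k=0: +1/(0!×0!×0!×0!×1!×1!) = 1
Σ = 1  ⇒  CG² = 1/2×1² = 1/2
CG = +√(1/2) = +0.707107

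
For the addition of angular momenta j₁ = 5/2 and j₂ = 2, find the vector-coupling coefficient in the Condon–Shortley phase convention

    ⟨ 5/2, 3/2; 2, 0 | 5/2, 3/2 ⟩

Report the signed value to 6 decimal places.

√[6·2!3!2!/8! · 4!1!2!2!4!1!] = √(288/35)
  +(−1)^0/∏(0,2,1,2,2,0)! = 1/8  (running 1/8)
  +(−1)^1/∏(1,1,0,1,3,1)! = -1/6  (running -1/24)
⟨..|..⟩ = √(288/35)·(-1/24) = -0.119523

−√(1/70) = -0.119523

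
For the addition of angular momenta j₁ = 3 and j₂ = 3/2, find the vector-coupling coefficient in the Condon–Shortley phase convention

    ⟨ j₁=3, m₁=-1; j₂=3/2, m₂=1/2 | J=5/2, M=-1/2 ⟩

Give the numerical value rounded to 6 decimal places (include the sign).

triangle: 2!·4!·1!/8! = 48/40320
(j±m)!: 2!·4!·2!·1!·2!·3! = 1152
prefactor² = (2J+1)·Δ·N² = 288/35
  k=1: −1/(1!·1!·3!·1!·1!·0!) = -1/6
  k=2: +1/(2!·0!·2!·0!·2!·1!) = 1/8
Σ = -1/24  ⇒  CG² = 288/35·(-1/24)² = 1/70
CG = −√(1/70) = -0.119523

-0.119523  (= −√(1/70))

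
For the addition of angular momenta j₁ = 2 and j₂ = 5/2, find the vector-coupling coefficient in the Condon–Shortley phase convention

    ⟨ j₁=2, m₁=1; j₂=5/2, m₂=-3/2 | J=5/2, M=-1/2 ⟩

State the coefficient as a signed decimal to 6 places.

+√(6/35) = +0.414039

triangle: 2!×2!×3!/8! = 24/40320
(j±m)!: 3!×1!×1!×4!×2!×3! = 1728
prefactor² = (2J+1)×Δ×N² = 216/35
  k=0: +1/(0!×2!×1!×1!×1!×2!) = 1/4
  k=1: −1/(1!×1!×0!×0!×2!×3!) = -1/12
Σ = 1/6  ⇒  CG² = 216/35×1/6² = 6/35
CG = +√(6/35) = +0.414039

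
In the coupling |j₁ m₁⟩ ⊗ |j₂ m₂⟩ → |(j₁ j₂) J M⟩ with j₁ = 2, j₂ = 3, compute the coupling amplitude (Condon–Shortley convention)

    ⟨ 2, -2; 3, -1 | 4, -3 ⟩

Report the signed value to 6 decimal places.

triangle: 1!*3!*5!/10! = 720/3628800
(j±m)!: 0!*4!*2!*4!*1!*7! = 5806080
prefactor² = (2J+1)*Δ*N² = 10368
  k=1: −1/(1!*0!*3!*1!*0!*4!) = -1/144
Σ = -1/144  ⇒  CG² = 10368*(-1/144)² = 1/2
CG = −√(1/2) = -0.707107

−√(1/2) ≈ -0.707107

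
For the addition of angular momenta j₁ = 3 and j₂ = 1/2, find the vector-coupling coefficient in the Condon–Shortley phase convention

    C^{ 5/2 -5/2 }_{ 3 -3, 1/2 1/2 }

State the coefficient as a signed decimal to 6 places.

√[6·1!5!0!/7! · 0!6!1!0!0!5!] = √(86400/7)
  +(−1)^1/∏(1,0,5,0,0,0)! = -1/120  (running -1/120)
⟨..|..⟩ = √(86400/7)·(-1/120) = -0.925820

-0.925820  (= −√(6/7))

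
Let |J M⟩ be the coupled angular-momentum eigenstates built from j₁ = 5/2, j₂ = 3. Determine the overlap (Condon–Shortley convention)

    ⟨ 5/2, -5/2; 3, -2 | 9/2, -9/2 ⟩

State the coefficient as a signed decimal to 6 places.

−√(5/11) ≈ -0.674200

j₁+j₂−J=1  J+j₁−j₂=4  J−j₁+j₂=5  j₁+j₂+J+1=11
(j₁±m₁, j₂±m₂, J±M) = (0,5,1,5,0,9)
P² = 41472000/11
sum k=1..1:
  [1] −1/2880 = -1/2880
S = -1/2880
C² = P²·S² = 5/11 ; C = -0.674200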